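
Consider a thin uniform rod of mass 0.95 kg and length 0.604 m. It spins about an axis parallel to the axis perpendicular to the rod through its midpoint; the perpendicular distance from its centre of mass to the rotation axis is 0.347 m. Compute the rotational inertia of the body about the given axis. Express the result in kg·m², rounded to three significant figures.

I_cm = (1/12)ML² = (1/12)(0.95)(0.604)² = 0.028881 kg·m²; centre at d = 0.347 m, so the parallel axis theorem gives I = 0.028881 + (0.95)(0.347)² = 0.14327 kg·m².

0.143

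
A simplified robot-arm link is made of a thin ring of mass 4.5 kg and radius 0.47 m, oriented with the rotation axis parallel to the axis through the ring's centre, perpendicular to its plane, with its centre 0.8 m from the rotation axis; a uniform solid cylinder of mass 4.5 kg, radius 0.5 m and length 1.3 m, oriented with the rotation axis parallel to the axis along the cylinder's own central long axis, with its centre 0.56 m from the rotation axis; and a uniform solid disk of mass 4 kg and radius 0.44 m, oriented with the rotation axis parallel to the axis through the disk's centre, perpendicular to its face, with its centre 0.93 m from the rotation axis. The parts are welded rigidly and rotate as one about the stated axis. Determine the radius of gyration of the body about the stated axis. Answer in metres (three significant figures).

0.864

Thin ring: I_cm = MR² = (4.5)(0.47)² = 0.99405 kg m²; centre at d = 0.8 m, so I = I_cm + Md² gives I = 0.99405 + (4.5)(0.8)² = 3.8741 kg m².
Solid cylinder: I_cm = (1/2)MR² = (1/2)(4.5)(0.5)² = 0.5625 kg m²; centre at d = 0.56 m, so I = I_cm + Md² gives I = 0.5625 + (4.5)(0.56)² = 1.9737 kg m².
Solid disk: I_cm = (1/2)MR² = (1/2)(4)(0.44)² = 0.3872 kg m²; centre at d = 0.93 m, so I = I_cm + Md² gives I = 0.3872 + (4)(0.93)² = 3.8468 kg m².
Total I = 9.6946 kg m²; total mass M = 13 kg.
k = √(I/M) = √(9.6946/13) = 0.86356 m.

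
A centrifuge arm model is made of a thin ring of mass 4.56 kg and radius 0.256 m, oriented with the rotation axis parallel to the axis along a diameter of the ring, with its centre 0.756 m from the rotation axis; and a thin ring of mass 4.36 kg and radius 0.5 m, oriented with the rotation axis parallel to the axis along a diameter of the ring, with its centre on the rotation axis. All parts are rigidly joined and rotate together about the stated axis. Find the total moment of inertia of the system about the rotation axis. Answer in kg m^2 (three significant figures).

3.30

Thin ring: I_cm = (1/2)MR² = (1/2)(4.56)(0.256)² = 0.14942 kg m^2; centre at d = 0.756 m, so the parallel axis theorem gives I = 0.14942 + (4.56)(0.756)² = 2.7556 kg m^2.
Thin ring: I_cm = (1/2)MR² = (1/2)(4.36)(0.5)² = 0.545 kg m^2; axis through the centre, so I = 0.545 kg m^2.
Total I = 2.7556 + 0.545 = 3.3006 kg m^2.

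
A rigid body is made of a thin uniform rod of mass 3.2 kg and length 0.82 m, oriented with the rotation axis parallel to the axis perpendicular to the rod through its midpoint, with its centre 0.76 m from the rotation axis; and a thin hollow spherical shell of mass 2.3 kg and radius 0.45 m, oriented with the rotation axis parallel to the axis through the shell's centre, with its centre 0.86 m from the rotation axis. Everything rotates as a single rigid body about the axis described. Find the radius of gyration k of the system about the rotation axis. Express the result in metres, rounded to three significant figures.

0.857

Thin rod: I_cm = (1/12)ML² = (1/12)(3.2)(0.82)² = 0.17931 kg·m²; centre at d = 0.76 m, so the parallel axis theorem gives I = 0.17931 + (3.2)(0.76)² = 2.0276 kg·m².
Spherical shell: I_cm = (2/3)MR² = (2/3)(2.3)(0.45)² = 0.3105 kg·m²; centre at d = 0.86 m, so the parallel axis theorem gives I = 0.3105 + (2.3)(0.86)² = 2.0116 kg·m².
Total I = 4.0392 kg·m²; total mass M = 5.5 kg.
k = √(I/M) = √(4.0392/5.5) = 0.85697 m.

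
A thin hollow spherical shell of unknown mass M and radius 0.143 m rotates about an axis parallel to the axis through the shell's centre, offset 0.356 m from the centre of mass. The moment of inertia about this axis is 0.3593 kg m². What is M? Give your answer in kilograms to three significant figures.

I = I_cm + Md² = (2/3)MR² + Md² = M·[0.666667·(0.143)² + (0.356)²] = M·0.14037.
So M = 0.3593 / 0.14037 = 2.5597 kg.

2.56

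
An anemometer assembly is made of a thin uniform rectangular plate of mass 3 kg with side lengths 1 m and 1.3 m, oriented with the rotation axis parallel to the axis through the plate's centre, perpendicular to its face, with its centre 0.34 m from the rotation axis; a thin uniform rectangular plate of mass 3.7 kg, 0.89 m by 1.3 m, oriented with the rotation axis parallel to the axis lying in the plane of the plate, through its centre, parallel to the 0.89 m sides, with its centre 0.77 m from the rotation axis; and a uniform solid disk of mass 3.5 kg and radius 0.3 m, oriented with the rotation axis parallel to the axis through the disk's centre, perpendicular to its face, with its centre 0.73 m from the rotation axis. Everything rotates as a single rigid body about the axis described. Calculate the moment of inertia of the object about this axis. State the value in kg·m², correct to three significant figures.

5.76

Rectangular plate: I_cm = (1/12)M(a²+b²) = (1/12)(3)[(1)² + (1.3)²] = 0.6725 kg·m²; centre at d = 0.34 m, so I = I_cm + Md² gives I = 0.6725 + (3)(0.34)² = 1.0193 kg·m².
Rectangular plate: I_cm = (1/12)Mb² = (1/12)(3.7)(1.3)² = 0.52108 kg·m²; centre at d = 0.77 m, so I = I_cm + Md² gives I = 0.52108 + (3.7)(0.77)² = 2.7148 kg·m².
Solid disk: I_cm = (1/2)MR² = (1/2)(3.5)(0.3)² = 0.1575 kg·m²; centre at d = 0.73 m, so I = I_cm + Md² gives I = 0.1575 + (3.5)(0.73)² = 2.0227 kg·m².
Total I = 1.0193 + 2.7148 + 2.0227 = 5.7568 kg·m².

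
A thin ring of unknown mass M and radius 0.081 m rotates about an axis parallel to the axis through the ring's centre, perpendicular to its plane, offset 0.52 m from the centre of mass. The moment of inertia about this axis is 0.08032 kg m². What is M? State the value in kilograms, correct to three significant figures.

0.290

I = I_cm + Md² = MR² + Md² = M·[1·(0.081)² + (0.52)²] = M·0.27696.
So M = 0.08032 / 0.27696 = 0.29 kg.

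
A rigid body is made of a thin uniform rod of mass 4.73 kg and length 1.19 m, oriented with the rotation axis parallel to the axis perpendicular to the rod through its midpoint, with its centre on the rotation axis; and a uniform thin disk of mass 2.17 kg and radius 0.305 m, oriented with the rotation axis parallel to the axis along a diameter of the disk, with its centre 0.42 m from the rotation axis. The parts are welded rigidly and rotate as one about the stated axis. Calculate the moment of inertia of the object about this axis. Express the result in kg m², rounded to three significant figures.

Thin rod: I_cm = (1/12)ML² = (1/12)(4.73)(1.19)² = 0.55818 kg m²; axis through the centre, so I = 0.55818 kg m².
Thin disk: I_cm = (1/4)MR² = (1/4)(2.17)(0.305)² = 0.050466 kg m²; centre at d = 0.42 m, so the parallel axis theorem gives I = 0.050466 + (2.17)(0.42)² = 0.43325 kg m².
Total I = 0.55818 + 0.43325 = 0.99143 kg m².

0.991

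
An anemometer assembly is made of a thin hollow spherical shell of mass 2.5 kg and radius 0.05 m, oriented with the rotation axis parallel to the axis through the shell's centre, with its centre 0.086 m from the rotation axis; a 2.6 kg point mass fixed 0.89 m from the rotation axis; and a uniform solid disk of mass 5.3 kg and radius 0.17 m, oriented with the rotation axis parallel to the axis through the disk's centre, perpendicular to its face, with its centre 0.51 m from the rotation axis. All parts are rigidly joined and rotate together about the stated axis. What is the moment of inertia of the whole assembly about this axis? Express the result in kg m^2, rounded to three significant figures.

3.54

Spherical shell: I_cm = (2/3)MR² = (2/3)(2.5)(0.05)² = 0.0041667 kg m^2; centre at d = 0.086 m, so I = I_cm + Md² gives I = 0.0041667 + (2.5)(0.086)² = 0.022657 kg m^2.
Point mass: I_cm = 0; centre at d = 0.89 m, so I = I_cm + Md² gives I = 0 + (2.6)(0.89)² = 2.0595 kg m^2.
Solid disk: I_cm = (1/2)MR² = (1/2)(5.3)(0.17)² = 0.076585 kg m^2; centre at d = 0.51 m, so I = I_cm + Md² gives I = 0.076585 + (5.3)(0.51)² = 1.4551 kg m^2.
Total I = 0.022657 + 2.0595 + 1.4551 = 3.5372 kg m^2.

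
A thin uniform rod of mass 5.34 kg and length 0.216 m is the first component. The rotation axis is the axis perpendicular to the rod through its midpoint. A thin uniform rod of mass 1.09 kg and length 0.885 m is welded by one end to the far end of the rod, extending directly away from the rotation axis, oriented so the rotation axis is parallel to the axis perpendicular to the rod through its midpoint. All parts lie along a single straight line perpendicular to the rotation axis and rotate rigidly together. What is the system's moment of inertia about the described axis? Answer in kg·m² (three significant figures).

0.422

Thin rod: I_cm = (1/12)ML² = (1/12)(5.34)(0.216)² = 0.020762 kg·m²; axis through the centre, so I = 0.020762 kg·m².
Thin rod: I_cm = (1/12)ML² = (1/12)(1.09)(0.885)² = 0.071143 kg·m²; centre at d = 0.108 + 0.4425 = 0.5505 m, so the parallel axis theorem gives I = 0.071143 + (1.09)(0.5505)² = 0.40147 kg·m².
Total I = 0.020762 + 0.40147 = 0.42223 kg·m².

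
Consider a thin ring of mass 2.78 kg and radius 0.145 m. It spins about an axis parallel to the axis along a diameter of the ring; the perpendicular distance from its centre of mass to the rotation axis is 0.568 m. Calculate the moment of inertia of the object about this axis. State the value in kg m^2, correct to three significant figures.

0.926

I_cm = (1/2)MR² = (1/2)(2.78)(0.145)² = 0.029225 kg m^2; centre at d = 0.568 m, so I = I_cm + Md² gives I = 0.029225 + (2.78)(0.568)² = 0.92612 kg m^2.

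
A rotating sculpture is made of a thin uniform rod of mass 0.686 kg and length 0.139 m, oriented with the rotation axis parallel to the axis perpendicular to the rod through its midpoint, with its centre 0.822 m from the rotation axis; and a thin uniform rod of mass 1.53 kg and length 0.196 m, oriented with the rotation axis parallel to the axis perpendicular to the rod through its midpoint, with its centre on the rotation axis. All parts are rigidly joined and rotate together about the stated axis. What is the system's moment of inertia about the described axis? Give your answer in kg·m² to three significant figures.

Thin rod: I_cm = (1/12)ML² = (1/12)(0.686)(0.139)² = 0.0011045 kg·m²; centre at d = 0.822 m, so the parallel axis theorem gives I = 0.0011045 + (0.686)(0.822)² = 0.46462 kg·m².
Thin rod: I_cm = (1/12)ML² = (1/12)(1.53)(0.196)² = 0.004898 kg·m²; axis through the centre, so I = 0.004898 kg·m².
Total I = 0.46462 + 0.004898 = 0.46952 kg·m².

0.470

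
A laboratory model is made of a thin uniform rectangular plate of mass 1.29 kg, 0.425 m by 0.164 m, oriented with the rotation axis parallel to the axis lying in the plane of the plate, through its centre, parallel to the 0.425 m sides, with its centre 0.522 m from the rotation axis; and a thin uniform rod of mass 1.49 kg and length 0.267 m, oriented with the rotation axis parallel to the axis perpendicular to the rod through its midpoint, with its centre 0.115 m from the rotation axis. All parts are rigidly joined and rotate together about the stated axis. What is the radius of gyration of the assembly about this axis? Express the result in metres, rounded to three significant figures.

Rectangular plate: I_cm = (1/12)Mb² = (1/12)(1.29)(0.164)² = 0.0028913 kg m^2; centre at d = 0.522 m, so I = I_cm + Md² gives I = 0.0028913 + (1.29)(0.522)² = 0.3544 kg m^2.
Thin rod: I_cm = (1/12)ML² = (1/12)(1.49)(0.267)² = 0.0088517 kg m^2; centre at d = 0.115 m, so I = I_cm + Md² gives I = 0.0088517 + (1.49)(0.115)² = 0.028557 kg m^2.
Total I = 0.38295 kg m^2; total mass M = 2.78 kg.
k = √(I/M) = √(0.38295/2.78) = 0.37115 m.

0.371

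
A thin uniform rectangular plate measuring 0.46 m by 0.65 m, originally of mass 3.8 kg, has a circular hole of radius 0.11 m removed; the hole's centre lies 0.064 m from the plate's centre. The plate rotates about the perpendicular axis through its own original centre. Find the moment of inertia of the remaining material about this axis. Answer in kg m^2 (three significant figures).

0.196

Unpierced body about its centre: I₀ = (1/12)M(a²+b²) = (1/12)(3.8)[(0.46)² + (0.65)²] = 0.2008 kg m^2.
The removed disk has mass m = M·πr²/(ab) = (3.8)·π(0.11)²/(0.46·0.65) = 0.48311 kg (same uniform areal density).
Its moment of inertia about the rotation axis (parallel-axis theorem): I_hole = (1/2)mr² + md² = (1/2)(0.48311)(0.11)² + (0.48311)(0.064)² = 0.0049017 kg m^2.
Treating the hole as negative mass, I = I₀ − I_hole = 0.2008 − 0.0049017 = 0.1959 kg m^2.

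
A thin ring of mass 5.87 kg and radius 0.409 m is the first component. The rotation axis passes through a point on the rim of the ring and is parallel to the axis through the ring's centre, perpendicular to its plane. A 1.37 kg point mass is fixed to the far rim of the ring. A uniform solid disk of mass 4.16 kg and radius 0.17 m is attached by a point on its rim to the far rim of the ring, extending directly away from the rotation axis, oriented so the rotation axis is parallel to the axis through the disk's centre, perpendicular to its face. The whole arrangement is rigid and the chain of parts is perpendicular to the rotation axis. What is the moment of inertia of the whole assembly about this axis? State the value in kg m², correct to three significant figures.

Thin ring: I_cm = MR² = (5.87)(0.409)² = 0.98194 kg m²; centre at d = 0.409 m, so the parallel axis theorem gives I = 0.98194 + (5.87)(0.409)² = 1.9639 kg m².
Point mass: I_cm = 0; centre at d = 0.409 + 0.409 = 0.818 m, so the parallel axis theorem gives I = 0 + (1.37)(0.818)² = 0.9167 kg m².
Solid disk: I_cm = (1/2)MR² = (1/2)(4.16)(0.17)² = 0.060112 kg m²; centre at d = 0.409 + 0.409 + 0.17 = 0.988 m, so the parallel axis theorem gives I = 0.060112 + (4.16)(0.988)² = 4.1209 kg m².
Total I = 1.9639 + 0.9167 + 4.1209 = 7.0014 kg m².

7.00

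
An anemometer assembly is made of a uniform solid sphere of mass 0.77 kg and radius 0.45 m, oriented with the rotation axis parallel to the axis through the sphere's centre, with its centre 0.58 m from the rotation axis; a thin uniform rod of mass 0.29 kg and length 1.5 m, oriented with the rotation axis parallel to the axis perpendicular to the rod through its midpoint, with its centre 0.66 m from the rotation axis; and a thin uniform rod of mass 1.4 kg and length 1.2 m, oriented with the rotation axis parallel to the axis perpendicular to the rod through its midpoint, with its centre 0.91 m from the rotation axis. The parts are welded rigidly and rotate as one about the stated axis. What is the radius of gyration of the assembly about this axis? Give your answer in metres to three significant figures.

Solid sphere: I_cm = (2/5)MR² = (2/5)(0.77)(0.45)² = 0.06237 kg m²; centre at d = 0.58 m, so the parallel axis theorem gives I = 0.06237 + (0.77)(0.58)² = 0.3214 kg m².
Thin rod: I_cm = (1/12)ML² = (1/12)(0.29)(1.5)² = 0.054375 kg m²; centre at d = 0.66 m, so the parallel axis theorem gives I = 0.054375 + (0.29)(0.66)² = 0.1807 kg m².
Thin rod: I_cm = (1/12)ML² = (1/12)(1.4)(1.2)² = 0.168 kg m²; centre at d = 0.91 m, so the parallel axis theorem gives I = 0.168 + (1.4)(0.91)² = 1.3273 kg m².
Total I = 1.8294 kg m²; total mass M = 2.46 kg.
k = √(I/M) = √(1.8294/2.46) = 0.86237 m.

0.862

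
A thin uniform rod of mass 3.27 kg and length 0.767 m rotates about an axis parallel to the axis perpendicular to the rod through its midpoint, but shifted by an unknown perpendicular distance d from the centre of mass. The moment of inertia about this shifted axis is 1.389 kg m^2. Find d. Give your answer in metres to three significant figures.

0.613

About the centre-of-mass axis, I_cm = (1/12)ML² = (1/12)(3.27)(0.767)² = 0.16031 kg m^2.
Parallel axis theorem: I = I_cm + Md², so Md² = 1.389 − 0.16031 = 1.2287 kg m^2.
d = √(1.2287 / 3.27) = 0.61298 m.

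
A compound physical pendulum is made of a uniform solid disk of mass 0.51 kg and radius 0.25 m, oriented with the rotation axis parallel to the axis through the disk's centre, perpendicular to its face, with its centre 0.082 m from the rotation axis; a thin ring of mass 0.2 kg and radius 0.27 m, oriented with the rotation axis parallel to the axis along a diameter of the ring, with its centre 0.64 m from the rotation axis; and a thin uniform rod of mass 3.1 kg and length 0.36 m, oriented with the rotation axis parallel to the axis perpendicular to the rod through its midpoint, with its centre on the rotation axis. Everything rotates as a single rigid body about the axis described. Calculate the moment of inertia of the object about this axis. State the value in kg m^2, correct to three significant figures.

Solid disk: I_cm = (1/2)MR² = (1/2)(0.51)(0.25)² = 0.015938 kg m^2; centre at d = 0.082 m, so I = I_cm + Md² gives I = 0.015938 + (0.51)(0.082)² = 0.019367 kg m^2.
Thin ring: I_cm = (1/2)MR² = (1/2)(0.2)(0.27)² = 0.00729 kg m^2; centre at d = 0.64 m, so I = I_cm + Md² gives I = 0.00729 + (0.2)(0.64)² = 0.08921 kg m^2.
Thin rod: I_cm = (1/12)ML² = (1/12)(3.1)(0.36)² = 0.03348 kg m^2; axis through the centre, so I = 0.03348 kg m^2.
Total I = 0.019367 + 0.08921 + 0.03348 = 0.14206 kg m^2.

0.142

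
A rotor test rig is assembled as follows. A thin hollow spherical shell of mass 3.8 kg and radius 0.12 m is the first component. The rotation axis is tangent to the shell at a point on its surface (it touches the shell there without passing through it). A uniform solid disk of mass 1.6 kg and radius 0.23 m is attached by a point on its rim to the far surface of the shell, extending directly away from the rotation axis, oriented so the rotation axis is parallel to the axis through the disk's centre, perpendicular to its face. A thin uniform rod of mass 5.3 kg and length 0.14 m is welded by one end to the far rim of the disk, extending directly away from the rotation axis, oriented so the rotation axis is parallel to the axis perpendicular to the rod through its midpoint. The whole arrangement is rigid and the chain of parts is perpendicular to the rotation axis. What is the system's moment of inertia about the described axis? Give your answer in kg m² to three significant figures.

Spherical shell: I_cm = (2/3)MR² = (2/3)(3.8)(0.12)² = 0.03648 kg m²; centre at d = 0.12 m, so I = I_cm + Md² gives I = 0.03648 + (3.8)(0.12)² = 0.0912 kg m².
Solid disk: I_cm = (1/2)MR² = (1/2)(1.6)(0.23)² = 0.04232 kg m²; centre at d = 0.12 + 0.12 + 0.23 = 0.47 m, so I = I_cm + Md² gives I = 0.04232 + (1.6)(0.47)² = 0.39576 kg m².
Thin rod: I_cm = (1/12)ML² = (1/12)(5.3)(0.14)² = 0.0086567 kg m²; centre at d = 0.12 + 0.12 + 0.23 + 0.23 + 0.07 = 0.77 m, so I = I_cm + Md² gives I = 0.0086567 + (5.3)(0.77)² = 3.151 kg m².
Total I = 0.0912 + 0.39576 + 3.151 = 3.638 kg m².

3.64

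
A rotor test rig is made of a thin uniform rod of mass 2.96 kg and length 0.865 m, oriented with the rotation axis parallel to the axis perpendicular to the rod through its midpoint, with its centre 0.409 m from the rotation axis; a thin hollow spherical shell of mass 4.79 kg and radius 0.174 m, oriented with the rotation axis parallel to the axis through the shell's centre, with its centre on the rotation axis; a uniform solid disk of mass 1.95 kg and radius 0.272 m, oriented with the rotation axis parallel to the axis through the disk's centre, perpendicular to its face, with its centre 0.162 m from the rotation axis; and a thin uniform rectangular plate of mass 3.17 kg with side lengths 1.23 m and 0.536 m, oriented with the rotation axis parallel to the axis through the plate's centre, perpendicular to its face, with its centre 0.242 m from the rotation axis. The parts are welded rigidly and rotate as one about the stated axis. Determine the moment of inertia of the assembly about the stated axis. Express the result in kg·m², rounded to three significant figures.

1.56

Thin rod: I_cm = (1/12)ML² = (1/12)(2.96)(0.865)² = 0.18456 kg·m²; centre at d = 0.409 m, so I = I_cm + Md² gives I = 0.18456 + (2.96)(0.409)² = 0.67971 kg·m².
Spherical shell: I_cm = (2/3)MR² = (2/3)(4.79)(0.174)² = 0.096681 kg·m²; axis through the centre, so I = 0.096681 kg·m².
Solid disk: I_cm = (1/2)MR² = (1/2)(1.95)(0.272)² = 0.072134 kg·m²; centre at d = 0.162 m, so I = I_cm + Md² gives I = 0.072134 + (1.95)(0.162)² = 0.12331 kg·m².
Rectangular plate: I_cm = (1/12)M(a²+b²) = (1/12)(3.17)[(1.23)² + (0.536)²] = 0.47555 kg·m²; centre at d = 0.242 m, so I = I_cm + Md² gives I = 0.47555 + (3.17)(0.242)² = 0.6612 kg·m².
Total I = 0.67971 + 0.096681 + 0.12331 + 0.6612 = 1.5609 kg·m².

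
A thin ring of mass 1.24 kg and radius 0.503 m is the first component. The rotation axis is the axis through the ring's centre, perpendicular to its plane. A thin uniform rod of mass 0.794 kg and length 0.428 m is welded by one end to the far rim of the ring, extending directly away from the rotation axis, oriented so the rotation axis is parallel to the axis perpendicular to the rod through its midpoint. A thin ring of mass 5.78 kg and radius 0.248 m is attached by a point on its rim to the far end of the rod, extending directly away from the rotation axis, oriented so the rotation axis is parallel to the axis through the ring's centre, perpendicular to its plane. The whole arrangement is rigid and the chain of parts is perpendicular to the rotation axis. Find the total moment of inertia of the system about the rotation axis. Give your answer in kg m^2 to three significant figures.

Thin ring: I_cm = MR² = (1.24)(0.503)² = 0.31373 kg m^2; axis through the centre, so I = 0.31373 kg m^2.
Thin rod: I_cm = (1/12)ML² = (1/12)(0.794)(0.428)² = 0.012121 kg m^2; centre at d = 0.503 + 0.214 = 0.717 m, so I = I_cm + Md² gives I = 0.012121 + (0.794)(0.717)² = 0.42031 kg m^2.
Thin ring: I_cm = MR² = (5.78)(0.248)² = 0.35549 kg m^2; centre at d = 0.503 + 0.214 + 0.214 + 0.248 = 1.179 m, so I = I_cm + Md² gives I = 0.35549 + (5.78)(1.179)² = 8.3899 kg m^2.
Total I = 0.31373 + 0.42031 + 8.3899 = 9.124 kg m^2.

9.12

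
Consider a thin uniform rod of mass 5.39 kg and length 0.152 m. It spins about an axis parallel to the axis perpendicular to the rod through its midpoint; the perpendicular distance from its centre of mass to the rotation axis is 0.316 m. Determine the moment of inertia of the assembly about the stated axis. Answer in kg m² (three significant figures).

I_cm = (1/12)ML² = (1/12)(5.39)(0.152)² = 0.010378 kg m²; centre at d = 0.316 m, so the parallel axis theorem gives I = 0.010378 + (5.39)(0.316)² = 0.5486 kg m².

0.549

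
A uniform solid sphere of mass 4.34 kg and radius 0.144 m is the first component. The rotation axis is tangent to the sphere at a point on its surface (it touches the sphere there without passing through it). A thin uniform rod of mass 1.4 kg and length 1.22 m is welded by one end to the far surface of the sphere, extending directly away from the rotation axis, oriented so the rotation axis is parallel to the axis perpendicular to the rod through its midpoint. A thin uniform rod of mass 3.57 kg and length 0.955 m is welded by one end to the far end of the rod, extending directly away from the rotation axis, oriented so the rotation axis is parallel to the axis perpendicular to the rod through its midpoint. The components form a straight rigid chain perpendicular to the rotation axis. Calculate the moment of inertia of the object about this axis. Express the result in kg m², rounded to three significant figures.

Solid sphere: I_cm = (2/5)MR² = (2/5)(4.34)(0.144)² = 0.035998 kg m²; centre at d = 0.144 m, so I = I_cm + Md² gives I = 0.035998 + (4.34)(0.144)² = 0.12599 kg m².
Thin rod: I_cm = (1/12)ML² = (1/12)(1.4)(1.22)² = 0.17365 kg m²; centre at d = 0.144 + 0.144 + 0.61 = 0.898 m, so I = I_cm + Md² gives I = 0.17365 + (1.4)(0.898)² = 1.3026 kg m².
Thin rod: I_cm = (1/12)ML² = (1/12)(3.57)(0.955)² = 0.27133 kg m²; centre at d = 0.144 + 0.144 + 0.61 + 0.61 + 0.4775 = 1.9855 m, so I = I_cm + Md² gives I = 0.27133 + (3.57)(1.9855)² = 14.345 kg m².
Total I = 0.12599 + 1.3026 + 14.345 = 15.774 kg m².

15.8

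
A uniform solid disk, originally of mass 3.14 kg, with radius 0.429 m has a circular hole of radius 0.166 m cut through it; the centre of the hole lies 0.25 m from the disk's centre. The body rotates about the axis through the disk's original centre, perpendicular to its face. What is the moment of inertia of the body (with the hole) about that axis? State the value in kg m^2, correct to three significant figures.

0.253

Unpierced body about its centre: I₀ = (1/2)MR² = (1/2)(3.14)(0.429)² = 0.28894 kg m^2.
The removed disk has mass m = M·(r/R)² = (3.14)(0.166/0.429)² = 0.47014 kg (same uniform areal density).
Its moment of inertia about the rotation axis (parallel-axis theorem): I_hole = (1/2)mr² + md² = (1/2)(0.47014)(0.166)² + (0.47014)(0.25)² = 0.035862 kg m^2.
Treating the hole as negative mass, I = I₀ − I_hole = 0.28894 − 0.035862 = 0.25308 kg m^2.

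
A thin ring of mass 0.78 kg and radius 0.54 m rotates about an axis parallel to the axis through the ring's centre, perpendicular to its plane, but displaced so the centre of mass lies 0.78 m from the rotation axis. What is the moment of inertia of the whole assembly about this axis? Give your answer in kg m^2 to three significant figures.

I_cm = MR² = (0.78)(0.54)² = 0.22745 kg m^2; centre at d = 0.78 m, so I = I_cm + Md² gives I = 0.22745 + (0.78)(0.78)² = 0.702 kg m^2.

0.702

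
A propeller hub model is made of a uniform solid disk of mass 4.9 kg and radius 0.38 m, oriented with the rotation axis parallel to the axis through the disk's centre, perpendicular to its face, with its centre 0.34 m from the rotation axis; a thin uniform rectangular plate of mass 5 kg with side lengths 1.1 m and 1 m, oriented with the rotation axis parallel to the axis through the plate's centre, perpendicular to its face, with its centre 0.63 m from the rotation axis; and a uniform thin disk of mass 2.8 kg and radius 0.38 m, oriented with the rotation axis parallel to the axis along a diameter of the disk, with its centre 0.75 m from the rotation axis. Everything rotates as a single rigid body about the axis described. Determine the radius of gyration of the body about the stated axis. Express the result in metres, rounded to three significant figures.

Solid disk: I_cm = (1/2)MR² = (1/2)(4.9)(0.38)² = 0.35378 kg m^2; centre at d = 0.34 m, so the parallel axis theorem gives I = 0.35378 + (4.9)(0.34)² = 0.92022 kg m^2.
Rectangular plate: I_cm = (1/12)M(a²+b²) = (1/12)(5)[(1.1)² + (1)²] = 0.92083 kg m^2; centre at d = 0.63 m, so the parallel axis theorem gives I = 0.92083 + (5)(0.63)² = 2.9053 kg m^2.
Thin disk: I_cm = (1/4)MR² = (1/4)(2.8)(0.38)² = 0.10108 kg m^2; centre at d = 0.75 m, so the parallel axis theorem gives I = 0.10108 + (2.8)(0.75)² = 1.6761 kg m^2.
Total I = 5.5016 kg m^2; total mass M = 12.7 kg.
k = √(I/M) = √(5.5016/12.7) = 0.65818 m.

0.658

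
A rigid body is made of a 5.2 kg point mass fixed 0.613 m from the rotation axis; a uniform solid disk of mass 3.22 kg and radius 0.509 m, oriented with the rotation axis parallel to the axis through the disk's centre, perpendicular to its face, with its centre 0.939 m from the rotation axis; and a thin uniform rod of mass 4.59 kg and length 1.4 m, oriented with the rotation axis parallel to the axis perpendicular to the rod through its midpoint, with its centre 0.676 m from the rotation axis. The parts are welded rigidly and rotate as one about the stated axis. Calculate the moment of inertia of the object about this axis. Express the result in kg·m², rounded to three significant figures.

8.06

Point mass: I_cm = 0; centre at d = 0.613 m, so I = I_cm + Md² gives I = 0 + (5.2)(0.613)² = 1.954 kg·m².
Solid disk: I_cm = (1/2)MR² = (1/2)(3.22)(0.509)² = 0.41712 kg·m²; centre at d = 0.939 m, so I = I_cm + Md² gives I = 0.41712 + (3.22)(0.939)² = 3.2563 kg·m².
Thin rod: I_cm = (1/12)ML² = (1/12)(4.59)(1.4)² = 0.7497 kg·m²; centre at d = 0.676 m, so I = I_cm + Md² gives I = 0.7497 + (4.59)(0.676)² = 2.8472 kg·m².
Total I = 1.954 + 3.2563 + 2.8472 = 8.0575 kg·m².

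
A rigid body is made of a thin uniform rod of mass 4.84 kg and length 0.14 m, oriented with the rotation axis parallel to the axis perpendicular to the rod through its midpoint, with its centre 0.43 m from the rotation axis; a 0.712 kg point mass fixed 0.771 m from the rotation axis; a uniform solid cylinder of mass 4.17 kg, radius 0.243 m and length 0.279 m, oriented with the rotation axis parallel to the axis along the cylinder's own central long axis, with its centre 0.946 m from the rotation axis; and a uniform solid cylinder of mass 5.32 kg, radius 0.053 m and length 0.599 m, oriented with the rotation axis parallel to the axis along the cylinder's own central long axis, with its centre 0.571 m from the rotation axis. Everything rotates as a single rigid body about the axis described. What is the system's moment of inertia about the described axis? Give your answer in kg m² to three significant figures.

Thin rod: I_cm = (1/12)ML² = (1/12)(4.84)(0.14)² = 0.0079053 kg m²; centre at d = 0.43 m, so the parallel axis theorem gives I = 0.0079053 + (4.84)(0.43)² = 0.90282 kg m².
Point mass: I_cm = 0; centre at d = 0.771 m, so the parallel axis theorem gives I = 0 + (0.712)(0.771)² = 0.42324 kg m².
Solid cylinder: I_cm = (1/2)MR² = (1/2)(4.17)(0.243)² = 0.12312 kg m²; centre at d = 0.946 m, so the parallel axis theorem gives I = 0.12312 + (4.17)(0.946)² = 3.8549 kg m².
Solid cylinder: I_cm = (1/2)MR² = (1/2)(5.32)(0.053)² = 0.0074719 kg m²; centre at d = 0.571 m, so the parallel axis theorem gives I = 0.0074719 + (5.32)(0.571)² = 1.742 kg m².
Total I = 0.90282 + 0.42324 + 3.8549 + 1.742 = 6.923 kg m².

6.92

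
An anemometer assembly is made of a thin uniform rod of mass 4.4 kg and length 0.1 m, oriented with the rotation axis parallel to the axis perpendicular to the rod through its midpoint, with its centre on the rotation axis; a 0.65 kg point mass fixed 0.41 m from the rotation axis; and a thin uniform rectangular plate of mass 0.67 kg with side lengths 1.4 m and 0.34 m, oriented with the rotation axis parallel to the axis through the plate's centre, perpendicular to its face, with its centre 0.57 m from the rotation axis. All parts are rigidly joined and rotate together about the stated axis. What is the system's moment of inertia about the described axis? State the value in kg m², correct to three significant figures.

0.447

Thin rod: I_cm = (1/12)ML² = (1/12)(4.4)(0.1)² = 0.0036667 kg m²; axis through the centre, so I = 0.0036667 kg m².
Point mass: I_cm = 0; centre at d = 0.41 m, so the parallel axis theorem gives I = 0 + (0.65)(0.41)² = 0.10926 kg m².
Rectangular plate: I_cm = (1/12)M(a²+b²) = (1/12)(0.67)[(1.4)² + (0.34)²] = 0.11589 kg m²; centre at d = 0.57 m, so the parallel axis theorem gives I = 0.11589 + (0.67)(0.57)² = 0.33357 kg m².
Total I = 0.0036667 + 0.10926 + 0.33357 = 0.4465 kg m².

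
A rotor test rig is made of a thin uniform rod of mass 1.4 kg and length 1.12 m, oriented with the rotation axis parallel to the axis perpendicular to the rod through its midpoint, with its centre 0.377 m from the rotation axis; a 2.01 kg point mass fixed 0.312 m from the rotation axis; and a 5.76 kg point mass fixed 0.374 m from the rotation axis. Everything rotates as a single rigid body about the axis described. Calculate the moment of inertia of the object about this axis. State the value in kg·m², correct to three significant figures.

1.35

Thin rod: I_cm = (1/12)ML² = (1/12)(1.4)(1.12)² = 0.14635 kg·m²; centre at d = 0.377 m, so the parallel axis theorem gives I = 0.14635 + (1.4)(0.377)² = 0.34533 kg·m².
Point mass: I_cm = 0; centre at d = 0.312 m, so the parallel axis theorem gives I = 0 + (2.01)(0.312)² = 0.19566 kg·m².
Point mass: I_cm = 0; centre at d = 0.374 m, so the parallel axis theorem gives I = 0 + (5.76)(0.374)² = 0.80569 kg·m².
Total I = 0.34533 + 0.19566 + 0.80569 = 1.3467 kg·m².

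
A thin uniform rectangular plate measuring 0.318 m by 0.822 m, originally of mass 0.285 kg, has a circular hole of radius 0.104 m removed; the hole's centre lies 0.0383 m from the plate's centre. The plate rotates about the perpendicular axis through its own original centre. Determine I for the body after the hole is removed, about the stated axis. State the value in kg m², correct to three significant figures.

Unpierced body about its centre: I₀ = (1/12)M(a²+b²) = (1/12)(0.285)[(0.318)² + (0.822)²] = 0.018449 kg m².
The removed disk has mass m = M·πr²/(ab) = (0.285)·π(0.104)²/(0.318·0.822) = 0.037048 kg (same uniform areal density).
Its moment of inertia about the rotation axis (parallel-axis theorem): I_hole = (1/2)mr² + md² = (1/2)(0.037048)(0.104)² + (0.037048)(0.0383)² = 0.0002547 kg m².
Treating the hole as negative mass, I = I₀ − I_hole = 0.018449 − 0.0002547 = 0.018194 kg m².

0.0182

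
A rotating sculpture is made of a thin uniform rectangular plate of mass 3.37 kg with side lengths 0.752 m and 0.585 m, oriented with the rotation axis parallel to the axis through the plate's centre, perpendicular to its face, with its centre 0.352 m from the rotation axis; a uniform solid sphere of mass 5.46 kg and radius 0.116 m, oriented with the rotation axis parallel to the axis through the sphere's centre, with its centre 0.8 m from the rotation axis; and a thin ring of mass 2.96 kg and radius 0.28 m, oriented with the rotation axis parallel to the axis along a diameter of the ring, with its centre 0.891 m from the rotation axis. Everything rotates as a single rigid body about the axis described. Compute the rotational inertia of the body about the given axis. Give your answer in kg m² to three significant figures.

6.66

Rectangular plate: I_cm = (1/12)M(a²+b²) = (1/12)(3.37)[(0.752)² + (0.585)²] = 0.25492 kg m²; centre at d = 0.352 m, so I = I_cm + Md² gives I = 0.25492 + (3.37)(0.352)² = 0.67248 kg m².
Solid sphere: I_cm = (2/5)MR² = (2/5)(5.46)(0.116)² = 0.029388 kg m²; centre at d = 0.8 m, so I = I_cm + Md² gives I = 0.029388 + (5.46)(0.8)² = 3.5238 kg m².
Thin ring: I_cm = (1/2)MR² = (1/2)(2.96)(0.28)² = 0.11603 kg m²; centre at d = 0.891 m, so I = I_cm + Md² gives I = 0.11603 + (2.96)(0.891)² = 2.4659 kg m².
Total I = 0.67248 + 3.5238 + 2.4659 = 6.6622 kg m².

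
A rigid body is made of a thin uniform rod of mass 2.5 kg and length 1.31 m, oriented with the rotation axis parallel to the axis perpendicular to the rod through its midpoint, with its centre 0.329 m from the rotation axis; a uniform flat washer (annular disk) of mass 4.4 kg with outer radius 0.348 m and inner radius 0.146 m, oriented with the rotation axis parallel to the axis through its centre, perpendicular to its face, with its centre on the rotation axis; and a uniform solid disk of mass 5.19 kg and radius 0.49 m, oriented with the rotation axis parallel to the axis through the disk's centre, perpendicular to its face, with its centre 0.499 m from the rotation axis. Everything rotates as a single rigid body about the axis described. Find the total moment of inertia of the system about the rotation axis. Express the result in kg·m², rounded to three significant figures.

2.86

Thin rod: I_cm = (1/12)ML² = (1/12)(2.5)(1.31)² = 0.35752 kg·m²; centre at d = 0.329 m, so the parallel axis theorem gives I = 0.35752 + (2.5)(0.329)² = 0.62812 kg·m².
Annular disk: I_cm = (1/2)M(R²+r²) = (1/2)(4.4)[(0.348)² + (0.146)²] = 0.31332 kg·m²; axis through the centre, so I = 0.31332 kg·m².
Solid disk: I_cm = (1/2)MR² = (1/2)(5.19)(0.49)² = 0.62306 kg·m²; centre at d = 0.499 m, so the parallel axis theorem gives I = 0.62306 + (5.19)(0.499)² = 1.9154 kg·m².
Total I = 0.62812 + 0.31332 + 1.9154 = 2.8568 kg·m².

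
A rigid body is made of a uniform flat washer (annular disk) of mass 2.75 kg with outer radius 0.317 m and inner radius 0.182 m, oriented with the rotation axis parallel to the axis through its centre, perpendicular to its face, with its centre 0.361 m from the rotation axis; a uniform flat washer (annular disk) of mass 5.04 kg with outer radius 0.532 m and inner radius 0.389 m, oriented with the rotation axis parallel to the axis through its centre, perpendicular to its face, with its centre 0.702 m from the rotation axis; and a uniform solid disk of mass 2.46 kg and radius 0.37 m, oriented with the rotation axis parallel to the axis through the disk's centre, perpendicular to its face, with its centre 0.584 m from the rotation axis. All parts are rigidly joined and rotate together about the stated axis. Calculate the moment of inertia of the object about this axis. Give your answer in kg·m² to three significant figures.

Annular disk: I_cm = (1/2)M(R²+r²) = (1/2)(2.75)[(0.317)² + (0.182)²] = 0.18372 kg·m²; centre at d = 0.361 m, so the parallel axis theorem gives I = 0.18372 + (2.75)(0.361)² = 0.5421 kg·m².
Annular disk: I_cm = (1/2)M(R²+r²) = (1/2)(5.04)[(0.532)² + (0.389)²] = 1.0945 kg·m²; centre at d = 0.702 m, so the parallel axis theorem gives I = 1.0945 + (5.04)(0.702)² = 3.5783 kg·m².
Solid disk: I_cm = (1/2)MR² = (1/2)(2.46)(0.37)² = 0.16839 kg·m²; centre at d = 0.584 m, so the parallel axis theorem gives I = 0.16839 + (2.46)(0.584)² = 1.0074 kg·m².
Total I = 0.5421 + 3.5783 + 1.0074 = 5.1278 kg·m².

5.13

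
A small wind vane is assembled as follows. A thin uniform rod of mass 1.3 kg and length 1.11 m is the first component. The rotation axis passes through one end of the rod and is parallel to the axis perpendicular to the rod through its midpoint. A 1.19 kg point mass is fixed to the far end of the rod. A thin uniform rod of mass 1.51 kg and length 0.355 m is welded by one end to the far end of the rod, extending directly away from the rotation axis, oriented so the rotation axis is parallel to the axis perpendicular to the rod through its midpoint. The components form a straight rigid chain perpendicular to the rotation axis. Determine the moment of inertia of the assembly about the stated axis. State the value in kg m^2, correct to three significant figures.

Thin rod: I_cm = (1/12)ML² = (1/12)(1.3)(1.11)² = 0.13348 kg m^2; centre at d = 0.555 m, so the parallel axis theorem gives I = 0.13348 + (1.3)(0.555)² = 0.53391 kg m^2.
Point mass: I_cm = 0; centre at d = 0.555 + 0.555 = 1.11 m, so the parallel axis theorem gives I = 0 + (1.19)(1.11)² = 1.4662 kg m^2.
Thin rod: I_cm = (1/12)ML² = (1/12)(1.51)(0.355)² = 0.015858 kg m^2; centre at d = 0.555 + 0.555 + 0.1775 = 1.2875 m, so the parallel axis theorem gives I = 0.015858 + (1.51)(1.2875)² = 2.5189 kg m^2.
Total I = 0.53391 + 1.4662 + 2.5189 = 4.519 kg m^2.

4.52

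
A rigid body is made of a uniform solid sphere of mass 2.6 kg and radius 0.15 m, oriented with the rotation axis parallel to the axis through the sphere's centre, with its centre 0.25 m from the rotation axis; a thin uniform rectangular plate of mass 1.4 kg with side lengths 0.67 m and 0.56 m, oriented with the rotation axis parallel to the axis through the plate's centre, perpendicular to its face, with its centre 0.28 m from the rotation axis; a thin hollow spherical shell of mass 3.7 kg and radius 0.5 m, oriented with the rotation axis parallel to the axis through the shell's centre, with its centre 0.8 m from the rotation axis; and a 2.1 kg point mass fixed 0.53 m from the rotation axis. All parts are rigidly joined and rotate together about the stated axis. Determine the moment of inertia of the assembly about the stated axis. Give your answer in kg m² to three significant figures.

3.96

Solid sphere: I_cm = (2/5)MR² = (2/5)(2.6)(0.15)² = 0.0234 kg m²; centre at d = 0.25 m, so I = I_cm + Md² gives I = 0.0234 + (2.6)(0.25)² = 0.1859 kg m².
Rectangular plate: I_cm = (1/12)M(a²+b²) = (1/12)(1.4)[(0.67)² + (0.56)²] = 0.088958 kg m²; centre at d = 0.28 m, so I = I_cm + Md² gives I = 0.088958 + (1.4)(0.28)² = 0.19872 kg m².
Spherical shell: I_cm = (2/3)MR² = (2/3)(3.7)(0.5)² = 0.61667 kg m²; centre at d = 0.8 m, so I = I_cm + Md² gives I = 0.61667 + (3.7)(0.8)² = 2.9847 kg m².
Point mass: I_cm = 0; centre at d = 0.53 m, so I = I_cm + Md² gives I = 0 + (2.1)(0.53)² = 0.58989 kg m².
Total I = 0.1859 + 0.19872 + 2.9847 + 0.58989 = 3.9592 kg m².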